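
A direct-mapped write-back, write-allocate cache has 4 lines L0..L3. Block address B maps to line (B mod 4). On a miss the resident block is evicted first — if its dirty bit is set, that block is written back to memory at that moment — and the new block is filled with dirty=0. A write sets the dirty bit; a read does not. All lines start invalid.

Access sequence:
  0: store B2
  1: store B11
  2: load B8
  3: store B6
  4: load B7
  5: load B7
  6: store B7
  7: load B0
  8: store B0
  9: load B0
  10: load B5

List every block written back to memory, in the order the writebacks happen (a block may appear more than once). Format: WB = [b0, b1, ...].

0: W B2 → L2 miss [D]
1: W B11 → L3 miss [D]
2: R B8 → L0 miss [-]
3: W B6 → L2 miss wb→B2 [D]
4: R B7 → L3 miss wb→B11 [-]
5: R B7 → L3 hit [-]
6: W B7 → L3 hit [D]
7: R B0 → L0 miss [-]
8: W B0 → L0 hit [D]
9: R B0 → L0 hit [D]
10: R B5 → L1 miss [-]

WB = [2, 11]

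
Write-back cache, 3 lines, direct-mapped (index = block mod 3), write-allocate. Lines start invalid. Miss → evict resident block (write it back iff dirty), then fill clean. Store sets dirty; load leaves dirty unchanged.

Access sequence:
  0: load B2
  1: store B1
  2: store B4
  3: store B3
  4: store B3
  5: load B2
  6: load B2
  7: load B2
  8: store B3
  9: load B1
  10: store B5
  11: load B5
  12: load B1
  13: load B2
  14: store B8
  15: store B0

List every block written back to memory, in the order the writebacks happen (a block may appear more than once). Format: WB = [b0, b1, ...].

WB = [1, 4, 5, 3]

  0 | R B2 → L2 miss [-]
  1 | W B1 → L1 miss [D]
  2 | W B4 → L1 miss wb→B1 [D]
  3 | W B3 → L0 miss [D]
  4 | W B3 → L0 hit [D]
  5 | R B2 → L2 hit [-]
  6 | R B2 → L2 hit [-]
  7 | R B2 → L2 hit [-]
  8 | W B3 → L0 hit [D]
  9 | R B1 → L1 miss wb→B4 [-]
  10 | W B5 → L2 miss [D]
  11 | R B5 → L2 hit [D]
  12 | R B1 → L1 hit [-]
  13 | R B2 → L2 miss wb→B5 [-]
  14 | W B8 → L2 miss [D]
  15 | W B0 → L0 miss wb→B3 [D]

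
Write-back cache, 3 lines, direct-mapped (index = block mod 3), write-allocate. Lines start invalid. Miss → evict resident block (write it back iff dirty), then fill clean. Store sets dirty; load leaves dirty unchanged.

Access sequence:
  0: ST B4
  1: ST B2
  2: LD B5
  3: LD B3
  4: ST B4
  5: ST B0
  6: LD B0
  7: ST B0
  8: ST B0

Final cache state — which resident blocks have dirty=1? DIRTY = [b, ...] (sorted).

  0 | W B4 → L1 miss [D]
  1 | W B2 → L2 miss [D]
  2 | R B5 → L2 miss wb→B2 [-]
  3 | R B3 → L0 miss [-]
  4 | W B4 → L1 hit [D]
  5 | W B0 → L0 miss [D]
  6 | R B0 → L0 hit [D]
  7 | W B0 → L0 hit [D]
  8 | W B0 → L0 hit [D]

DIRTY = [0, 4]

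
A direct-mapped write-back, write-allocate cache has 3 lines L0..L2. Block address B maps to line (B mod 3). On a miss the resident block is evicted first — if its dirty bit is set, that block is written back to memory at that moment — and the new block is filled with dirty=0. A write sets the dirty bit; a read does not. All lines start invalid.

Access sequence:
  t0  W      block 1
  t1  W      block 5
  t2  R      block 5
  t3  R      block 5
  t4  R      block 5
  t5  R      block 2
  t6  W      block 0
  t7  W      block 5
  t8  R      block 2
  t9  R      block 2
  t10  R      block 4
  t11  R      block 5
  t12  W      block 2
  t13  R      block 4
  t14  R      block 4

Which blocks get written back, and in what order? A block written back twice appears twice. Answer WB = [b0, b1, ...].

WB = [5, 5, 1]

0: W B1 -> L1 miss  d=D]
1: W B5 -> L2 miss  d=D]
2: R B5 -> L2 hit  d=D]
3: R B5 -> L2 hit  d=D]
4: R B5 -> L2 hit  d=D]
5: R B2 -> L2 miss wb->B5  d=-]
6: W B0 -> L0 miss  d=D]
7: W B5 -> L2 miss  d=D]
8: R B2 -> L2 miss wb->B5  d=-]
9: R B2 -> L2 hit  d=-]
10: R B4 -> L1 miss wb->B1  d=-]
11: R B5 -> L2 miss  d=-]
12: W B2 -> L2 miss  d=D]
13: R B4 -> L1 hit  d=-]
14: R B4 -> L1 hit  d=-]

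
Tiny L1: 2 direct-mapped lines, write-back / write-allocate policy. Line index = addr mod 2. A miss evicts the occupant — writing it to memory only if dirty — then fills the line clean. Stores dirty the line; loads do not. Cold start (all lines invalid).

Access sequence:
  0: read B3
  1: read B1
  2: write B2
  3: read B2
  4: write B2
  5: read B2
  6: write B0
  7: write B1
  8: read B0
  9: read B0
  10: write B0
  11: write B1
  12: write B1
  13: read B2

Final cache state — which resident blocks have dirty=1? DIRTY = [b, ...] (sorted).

DIRTY = [1]

0: R B3 → L1 miss [-]
1: R B1 → L1 miss [-]
2: W B2 → L0 miss [D]
3: R B2 → L0 hit [D]
4: W B2 → L0 hit [D]
5: R B2 → L0 hit [D]
6: W B0 → L0 miss wb→B2 [D]
7: W B1 → L1 hit [D]
8: R B0 → L0 hit [D]
9: R B0 → L0 hit [D]
10: W B0 → L0 hit [D]
11: W B1 → L1 hit [D]
12: W B1 → L1 hit [D]
13: R B2 → L0 miss wb→B0 [-]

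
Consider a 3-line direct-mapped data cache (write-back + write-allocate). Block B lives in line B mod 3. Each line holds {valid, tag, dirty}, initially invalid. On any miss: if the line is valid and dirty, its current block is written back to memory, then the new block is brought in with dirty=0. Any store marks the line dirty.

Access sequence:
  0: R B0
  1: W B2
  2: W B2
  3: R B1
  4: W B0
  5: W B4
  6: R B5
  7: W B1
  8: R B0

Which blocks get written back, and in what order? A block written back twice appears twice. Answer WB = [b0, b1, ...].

0: R B0 -> L0 miss  d=-]
1: W B2 -> L2 miss  d=D]
2: W B2 -> L2 hit  d=D]
3: R B1 -> L1 miss  d=-]
4: W B0 -> L0 hit  d=D]
5: W B4 -> L1 miss  d=D]
6: R B5 -> L2 miss wb->B2  d=-]
7: W B1 -> L1 miss wb->B4  d=D]
8: R B0 -> L0 hit  d=D]

WB = [2, 4]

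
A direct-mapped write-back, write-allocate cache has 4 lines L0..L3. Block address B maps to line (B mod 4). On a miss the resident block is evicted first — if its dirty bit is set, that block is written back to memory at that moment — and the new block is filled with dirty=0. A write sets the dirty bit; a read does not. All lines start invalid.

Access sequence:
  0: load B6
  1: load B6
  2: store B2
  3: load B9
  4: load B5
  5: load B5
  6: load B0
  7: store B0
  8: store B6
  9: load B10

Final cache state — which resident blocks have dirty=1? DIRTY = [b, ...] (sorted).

DIRTY = [0]

  0 | R B6 → L2 miss [-]
  1 | R B6 → L2 hit [-]
  2 | W B2 → L2 miss [D]
  3 | R B9 → L1 miss [-]
  4 | R B5 → L1 miss [-]
  5 | R B5 → L1 hit [-]
  6 | R B0 → L0 miss [-]
  7 | W B0 → L0 hit [D]
  8 | W B6 → L2 miss wb→B2 [D]
  9 | R B10 → L2 miss wb→B6 [-]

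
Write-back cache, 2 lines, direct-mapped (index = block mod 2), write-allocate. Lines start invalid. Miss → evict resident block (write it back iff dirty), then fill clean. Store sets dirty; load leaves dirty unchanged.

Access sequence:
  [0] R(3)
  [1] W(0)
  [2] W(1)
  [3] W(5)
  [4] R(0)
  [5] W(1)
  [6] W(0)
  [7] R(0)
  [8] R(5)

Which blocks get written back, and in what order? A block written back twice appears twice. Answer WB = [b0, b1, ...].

WB = [1, 5, 1]

  0 | R B3 → L1 miss [-]
  1 | W B0 → L0 miss [D]
  2 | W B1 → L1 miss [D]
  3 | W B5 → L1 miss wb→B1 [D]
  4 | R B0 → L0 hit [D]
  5 | W B1 → L1 miss wb→B5 [D]
  6 | W B0 → L0 hit [D]
  7 | R B0 → L0 hit [D]
  8 | R B5 → L1 miss wb→B1 [-]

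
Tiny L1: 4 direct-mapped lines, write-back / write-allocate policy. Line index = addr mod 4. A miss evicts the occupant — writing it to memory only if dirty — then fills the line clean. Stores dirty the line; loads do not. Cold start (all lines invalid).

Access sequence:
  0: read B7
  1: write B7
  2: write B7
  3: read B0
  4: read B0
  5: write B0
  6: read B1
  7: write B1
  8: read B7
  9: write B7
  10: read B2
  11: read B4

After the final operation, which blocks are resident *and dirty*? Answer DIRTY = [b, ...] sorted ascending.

0: R B7 -> L3 miss  d=-]
1: W B7 -> L3 hit  d=D]
2: W B7 -> L3 hit  d=D]
3: R B0 -> L0 miss  d=-]
4: R B0 -> L0 hit  d=-]
5: W B0 -> L0 hit  d=D]
6: R B1 -> L1 miss  d=-]
7: W B1 -> L1 hit  d=D]
8: R B7 -> L3 hit  d=D]
9: W B7 -> L3 hit  d=D]
10: R B2 -> L2 miss  d=-]
11: R B4 -> L0 miss wb->B0  d=-]

DIRTY = [1, 7]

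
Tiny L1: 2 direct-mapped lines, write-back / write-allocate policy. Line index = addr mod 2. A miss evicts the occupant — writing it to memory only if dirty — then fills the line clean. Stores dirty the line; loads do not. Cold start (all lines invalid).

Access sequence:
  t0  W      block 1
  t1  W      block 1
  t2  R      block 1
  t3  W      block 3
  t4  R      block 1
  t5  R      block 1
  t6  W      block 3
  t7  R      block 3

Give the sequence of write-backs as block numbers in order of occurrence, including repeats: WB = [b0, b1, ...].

  0 | W B1 → L1 miss [D]
  1 | W B1 → L1 hit [D]
  2 | R B1 → L1 hit [D]
  3 | W B3 → L1 miss wb→B1 [D]
  4 | R B1 → L1 miss wb→B3 [-]
  5 | R B1 → L1 hit [-]
  6 | W B3 → L1 miss [D]
  7 | R B3 → L1 hit [D]

WB = [1, 3]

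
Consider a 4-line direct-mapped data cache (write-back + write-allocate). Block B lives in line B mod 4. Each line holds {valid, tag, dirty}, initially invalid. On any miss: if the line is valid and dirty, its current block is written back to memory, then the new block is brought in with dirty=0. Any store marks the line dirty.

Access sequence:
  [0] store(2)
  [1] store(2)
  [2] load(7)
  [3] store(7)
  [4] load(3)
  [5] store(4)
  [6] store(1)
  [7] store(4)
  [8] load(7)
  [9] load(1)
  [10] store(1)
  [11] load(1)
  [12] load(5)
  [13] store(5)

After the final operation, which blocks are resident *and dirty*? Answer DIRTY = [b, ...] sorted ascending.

  0 | W B2 → L2 miss [D]
  1 | W B2 → L2 hit [D]
  2 | R B7 → L3 miss [-]
  3 | W B7 → L3 hit [D]
  4 | R B3 → L3 miss wb→B7 [-]
  5 | W B4 → L0 miss [D]
  6 | W B1 → L1 miss [D]
  7 | W B4 → L0 hit [D]
  8 | R B7 → L3 miss [-]
  9 | R B1 → L1 hit [D]
  10 | W B1 → L1 hit [D]
  11 | R B1 → L1 hit [D]
  12 | R B5 → L1 miss wb→B1 [-]
  13 | W B5 → L1 hit [D]

DIRTY = [2, 4, 5]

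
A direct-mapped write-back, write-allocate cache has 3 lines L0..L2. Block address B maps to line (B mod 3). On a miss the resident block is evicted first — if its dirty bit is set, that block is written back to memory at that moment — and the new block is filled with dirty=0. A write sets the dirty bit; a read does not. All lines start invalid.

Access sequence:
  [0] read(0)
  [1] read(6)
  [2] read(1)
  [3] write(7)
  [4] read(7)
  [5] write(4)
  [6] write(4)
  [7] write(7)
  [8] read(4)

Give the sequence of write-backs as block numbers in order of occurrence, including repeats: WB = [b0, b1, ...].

WB = [7, 4, 7]

0: R B0 → L0 miss [-]
1: R B6 → L0 miss [-]
2: R B1 → L1 miss [-]
3: W B7 → L1 miss [D]
4: R B7 → L1 hit [D]
5: W B4 → L1 miss wb→B7 [D]
6: W B4 → L1 hit [D]
7: W B7 → L1 miss wb→B4 [D]
8: R B4 → L1 miss wb→B7 [-]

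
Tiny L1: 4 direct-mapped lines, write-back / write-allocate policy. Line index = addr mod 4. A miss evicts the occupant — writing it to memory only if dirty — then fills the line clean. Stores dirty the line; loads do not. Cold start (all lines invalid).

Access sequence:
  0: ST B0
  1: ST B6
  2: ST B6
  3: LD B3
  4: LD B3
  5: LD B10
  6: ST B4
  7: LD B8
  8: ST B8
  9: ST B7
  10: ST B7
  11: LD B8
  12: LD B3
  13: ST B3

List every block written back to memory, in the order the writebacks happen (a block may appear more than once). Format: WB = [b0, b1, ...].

WB = [6, 0, 4, 7]

0: W B0 → L0 miss [D]
1: W B6 → L2 miss [D]
2: W B6 → L2 hit [D]
3: R B3 → L3 miss [-]
4: R B3 → L3 hit [-]
5: R B10 → L2 miss wb→B6 [-]
6: W B4 → L0 miss wb→B0 [D]
7: R B8 → L0 miss wb→B4 [-]
8: W B8 → L0 hit [D]
9: W B7 → L3 miss [D]
10: W B7 → L3 hit [D]
11: R B8 → L0 hit [D]
12: R B3 → L3 miss wb→B7 [-]
13: W B3 → L3 hit [D]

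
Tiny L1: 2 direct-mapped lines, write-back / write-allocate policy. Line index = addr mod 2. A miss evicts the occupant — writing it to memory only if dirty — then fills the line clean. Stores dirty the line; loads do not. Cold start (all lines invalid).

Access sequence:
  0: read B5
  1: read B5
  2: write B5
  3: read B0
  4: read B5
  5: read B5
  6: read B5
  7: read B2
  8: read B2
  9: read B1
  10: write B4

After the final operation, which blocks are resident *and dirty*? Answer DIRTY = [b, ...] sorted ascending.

0: R B5 → L1 miss [-]
1: R B5 → L1 hit [-]
2: W B5 → L1 hit [D]
3: R B0 → L0 miss [-]
4: R B5 → L1 hit [D]
5: R B5 → L1 hit [D]
6: R B5 → L1 hit [D]
7: R B2 → L0 miss [-]
8: R B2 → L0 hit [-]
9: R B1 → L1 miss wb→B5 [-]
10: W B4 → L0 miss [D]

DIRTY = [4]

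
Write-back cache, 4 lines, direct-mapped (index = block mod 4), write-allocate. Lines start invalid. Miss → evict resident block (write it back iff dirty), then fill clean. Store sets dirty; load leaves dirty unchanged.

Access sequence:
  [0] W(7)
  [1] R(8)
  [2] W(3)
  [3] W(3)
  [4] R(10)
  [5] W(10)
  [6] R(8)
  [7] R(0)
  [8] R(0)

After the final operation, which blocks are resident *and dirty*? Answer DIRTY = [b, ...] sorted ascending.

  0 | W B7 → L3 miss [D]
  1 | R B8 → L0 miss [-]
  2 | W B3 → L3 miss wb→B7 [D]
  3 | W B3 → L3 hit [D]
  4 | R B10 → L2 miss [-]
  5 | W B10 → L2 hit [D]
  6 | R B8 → L0 hit [-]
  7 | R B0 → L0 miss [-]
  8 | R B0 → L0 hit [-]

DIRTY = [3, 10]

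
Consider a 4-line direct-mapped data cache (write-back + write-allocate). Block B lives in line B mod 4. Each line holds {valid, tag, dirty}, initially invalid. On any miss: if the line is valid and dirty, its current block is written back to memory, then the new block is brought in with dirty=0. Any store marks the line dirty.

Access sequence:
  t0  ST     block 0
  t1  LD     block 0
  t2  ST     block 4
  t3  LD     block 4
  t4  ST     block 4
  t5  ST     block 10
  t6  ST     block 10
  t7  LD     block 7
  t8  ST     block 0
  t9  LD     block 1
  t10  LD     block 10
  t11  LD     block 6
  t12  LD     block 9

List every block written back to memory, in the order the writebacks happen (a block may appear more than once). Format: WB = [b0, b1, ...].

WB = [0, 4, 10]

0: W B0 → L0 miss [D]
1: R B0 → L0 hit [D]
2: W B4 → L0 miss wb→B0 [D]
3: R B4 → L0 hit [D]
4: W B4 → L0 hit [D]
5: W B10 → L2 miss [D]
6: W B10 → L2 hit [D]
7: R B7 → L3 miss [-]
8: W B0 → L0 miss wb→B4 [D]
9: R B1 → L1 miss [-]
10: R B10 → L2 hit [D]
11: R B6 → L2 miss wb→B10 [-]
12: R B9 → L1 miss [-]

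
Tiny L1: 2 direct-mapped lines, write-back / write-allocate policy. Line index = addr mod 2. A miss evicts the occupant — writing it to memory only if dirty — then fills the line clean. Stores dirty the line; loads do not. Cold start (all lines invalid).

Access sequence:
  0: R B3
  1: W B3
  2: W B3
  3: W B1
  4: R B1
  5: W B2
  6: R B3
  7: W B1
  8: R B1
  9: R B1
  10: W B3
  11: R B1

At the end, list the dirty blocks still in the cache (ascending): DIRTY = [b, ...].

0: R B3 -> L1 miss  d=-]
1: W B3 -> L1 hit  d=D]
2: W B3 -> L1 hit  d=D]
3: W B1 -> L1 miss wb->B3  d=D]
4: R B1 -> L1 hit  d=D]
5: W B2 -> L0 miss  d=D]
6: R B3 -> L1 miss wb->B1  d=-]
7: W B1 -> L1 miss  d=D]
8: R B1 -> L1 hit  d=D]
9: R B1 -> L1 hit  d=D]
10: W B3 -> L1 miss wb->B1  d=D]
11: R B1 -> L1 miss wb->B3  d=-]

DIRTY = [2]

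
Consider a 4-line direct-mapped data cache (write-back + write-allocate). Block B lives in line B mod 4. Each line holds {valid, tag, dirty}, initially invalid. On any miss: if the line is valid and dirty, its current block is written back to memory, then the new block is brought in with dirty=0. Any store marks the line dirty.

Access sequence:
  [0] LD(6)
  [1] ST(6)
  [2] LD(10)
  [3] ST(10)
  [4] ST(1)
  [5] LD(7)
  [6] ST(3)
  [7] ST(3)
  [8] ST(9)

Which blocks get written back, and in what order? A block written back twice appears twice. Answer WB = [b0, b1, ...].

WB = [6, 1]

0: R B6 -> L2 miss  d=-]
1: W B6 -> L2 hit  d=D]
2: R B10 -> L2 miss wb->B6  d=-]
3: W B10 -> L2 hit  d=D]
4: W B1 -> L1 miss  d=D]
5: R B7 -> L3 miss  d=-]
6: W B3 -> L3 miss  d=D]
7: W B3 -> L3 hit  d=D]
8: W B9 -> L1 miss wb->B1  d=D]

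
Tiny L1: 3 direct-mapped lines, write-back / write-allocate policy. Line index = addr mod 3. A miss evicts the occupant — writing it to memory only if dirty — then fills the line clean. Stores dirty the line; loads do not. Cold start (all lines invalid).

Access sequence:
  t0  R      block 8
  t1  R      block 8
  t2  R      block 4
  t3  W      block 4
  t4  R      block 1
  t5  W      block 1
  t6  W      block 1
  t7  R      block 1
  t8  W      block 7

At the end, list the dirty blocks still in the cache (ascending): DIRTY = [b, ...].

0: R B8 → L2 miss [-]
1: R B8 → L2 hit [-]
2: R B4 → L1 miss [-]
3: W B4 → L1 hit [D]
4: R B1 → L1 miss wb→B4 [-]
5: W B1 → L1 hit [D]
6: W B1 → L1 hit [D]
7: R B1 → L1 hit [D]
8: W B7 → L1 miss wb→B1 [D]

DIRTY = [7]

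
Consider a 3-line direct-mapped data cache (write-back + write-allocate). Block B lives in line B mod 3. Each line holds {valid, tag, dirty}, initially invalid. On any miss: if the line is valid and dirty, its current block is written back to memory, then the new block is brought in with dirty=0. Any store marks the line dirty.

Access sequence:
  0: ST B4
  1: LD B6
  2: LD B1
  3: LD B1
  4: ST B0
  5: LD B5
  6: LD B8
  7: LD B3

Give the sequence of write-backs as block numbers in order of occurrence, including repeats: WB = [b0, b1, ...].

  0 | W B4 → L1 miss [D]
  1 | R B6 → L0 miss [-]
  2 | R B1 → L1 miss wb→B4 [-]
  3 | R B1 → L1 hit [-]
  4 | W B0 → L0 miss [D]
  5 | R B5 → L2 miss [-]
  6 | R B8 → L2 miss [-]
  7 | R B3 → L0 miss wb→B0 [-]

WB = [4, 0]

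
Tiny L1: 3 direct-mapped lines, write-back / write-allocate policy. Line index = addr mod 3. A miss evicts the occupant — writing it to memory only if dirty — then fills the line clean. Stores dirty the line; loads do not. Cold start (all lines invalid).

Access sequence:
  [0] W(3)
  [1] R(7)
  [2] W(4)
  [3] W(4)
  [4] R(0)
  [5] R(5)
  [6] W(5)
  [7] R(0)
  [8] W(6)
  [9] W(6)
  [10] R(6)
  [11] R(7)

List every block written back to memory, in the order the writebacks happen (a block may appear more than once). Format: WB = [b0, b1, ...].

WB = [3, 4]

  0 | W B3 → L0 miss [D]
  1 | R B7 → L1 miss [-]
  2 | W B4 → L1 miss [D]
  3 | W B4 → L1 hit [D]
  4 | R B0 → L0 miss wb→B3 [-]
  5 | R B5 → L2 miss [-]
  6 | W B5 → L2 hit [D]
  7 | R B0 → L0 hit [-]
  8 | W B6 → L0 miss [D]
  9 | W B6 → L0 hit [D]
  10 | R B6 → L0 hit [D]
  11 | R B7 → L1 miss wb→B4 [-]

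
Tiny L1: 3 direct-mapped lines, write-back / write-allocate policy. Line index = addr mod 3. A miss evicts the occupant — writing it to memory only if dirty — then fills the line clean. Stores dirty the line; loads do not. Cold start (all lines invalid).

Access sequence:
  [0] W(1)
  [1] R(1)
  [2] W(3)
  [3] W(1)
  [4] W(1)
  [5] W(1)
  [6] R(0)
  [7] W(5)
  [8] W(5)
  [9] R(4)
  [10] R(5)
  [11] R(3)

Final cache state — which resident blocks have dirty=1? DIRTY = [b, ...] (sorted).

DIRTY = [5]

0: W B1 -> L1 miss  d=D]
1: R B1 -> L1 hit  d=D]
2: W B3 -> L0 miss  d=D]
3: W B1 -> L1 hit  d=D]
4: W B1 -> L1 hit  d=D]
5: W B1 -> L1 hit  d=D]
6: R B0 -> L0 miss wb->B3  d=-]
7: W B5 -> L2 miss  d=D]
8: W B5 -> L2 hit  d=D]
9: R B4 -> L1 miss wb->B1  d=-]
10: R B5 -> L2 hit  d=D]
11: R B3 -> L0 miss  d=-]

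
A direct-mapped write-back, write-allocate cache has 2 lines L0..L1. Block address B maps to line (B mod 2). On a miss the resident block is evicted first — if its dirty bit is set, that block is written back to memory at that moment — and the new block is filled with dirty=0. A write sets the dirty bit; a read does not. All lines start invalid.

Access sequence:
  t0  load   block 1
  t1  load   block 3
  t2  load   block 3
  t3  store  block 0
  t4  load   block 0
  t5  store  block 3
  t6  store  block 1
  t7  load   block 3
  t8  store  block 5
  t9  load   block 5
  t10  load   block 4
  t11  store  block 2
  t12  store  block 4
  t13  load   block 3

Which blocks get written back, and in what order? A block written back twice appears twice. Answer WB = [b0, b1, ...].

0: R B1 → L1 miss [-]
1: R B3 → L1 miss [-]
2: R B3 → L1 hit [-]
3: W B0 → L0 miss [D]
4: R B0 → L0 hit [D]
5: W B3 → L1 hit [D]
6: W B1 → L1 miss wb→B3 [D]
7: R B3 → L1 miss wb→B1 [-]
8: W B5 → L1 miss [D]
9: R B5 → L1 hit [D]
10: R B4 → L0 miss wb→B0 [-]
11: W B2 → L0 miss [D]
12: W B4 → L0 miss wb→B2 [D]
13: R B3 → L1 miss wb→B5 [-]

WB = [3, 1, 0, 2, 5]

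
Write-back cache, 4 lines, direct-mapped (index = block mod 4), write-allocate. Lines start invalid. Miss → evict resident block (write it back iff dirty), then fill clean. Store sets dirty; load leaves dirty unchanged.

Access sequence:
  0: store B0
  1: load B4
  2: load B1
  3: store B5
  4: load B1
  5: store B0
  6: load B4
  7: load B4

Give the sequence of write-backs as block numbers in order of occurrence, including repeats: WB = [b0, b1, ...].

0: W B0 → L0 miss [D]
1: R B4 → L0 miss wb→B0 [-]
2: R B1 → L1 miss [-]
3: W B5 → L1 miss [D]
4: R B1 → L1 miss wb→B5 [-]
5: W B0 → L0 miss [D]
6: R B4 → L0 miss wb→B0 [-]
7: R B4 → L0 hit [-]

WB = [0, 5, 0]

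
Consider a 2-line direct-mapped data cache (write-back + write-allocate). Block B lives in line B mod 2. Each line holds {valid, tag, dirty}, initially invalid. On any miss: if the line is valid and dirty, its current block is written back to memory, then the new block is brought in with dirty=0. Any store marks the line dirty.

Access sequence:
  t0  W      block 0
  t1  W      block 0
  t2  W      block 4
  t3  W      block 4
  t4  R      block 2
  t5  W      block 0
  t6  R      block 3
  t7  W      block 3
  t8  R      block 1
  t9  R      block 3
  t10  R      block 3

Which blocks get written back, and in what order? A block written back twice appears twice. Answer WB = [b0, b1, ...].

  0 | W B0 → L0 miss [D]
  1 | W B0 → L0 hit [D]
  2 | W B4 → L0 miss wb→B0 [D]
  3 | W B4 → L0 hit [D]
  4 | R B2 → L0 miss wb→B4 [-]
  5 | W B0 → L0 miss [D]
  6 | R B3 → L1 miss [-]
  7 | W B3 → L1 hit [D]
  8 | R B1 → L1 miss wb→B3 [-]
  9 | R B3 → L1 miss [-]
  10 | R B3 → L1 hit [-]

WB = [0, 4, 3]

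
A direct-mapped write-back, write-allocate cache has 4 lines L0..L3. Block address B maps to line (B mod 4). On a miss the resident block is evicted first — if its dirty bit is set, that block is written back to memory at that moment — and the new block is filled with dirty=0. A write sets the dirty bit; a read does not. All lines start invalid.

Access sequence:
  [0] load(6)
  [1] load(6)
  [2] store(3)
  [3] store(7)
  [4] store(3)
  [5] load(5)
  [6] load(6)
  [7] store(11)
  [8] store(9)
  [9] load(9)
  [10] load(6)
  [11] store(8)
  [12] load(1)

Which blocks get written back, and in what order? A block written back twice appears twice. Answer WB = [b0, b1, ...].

0: R B6 → L2 miss [-]
1: R B6 → L2 hit [-]
2: W B3 → L3 miss [D]
3: W B7 → L3 miss wb→B3 [D]
4: W B3 → L3 miss wb→B7 [D]
5: R B5 → L1 miss [-]
6: R B6 → L2 hit [-]
7: W B11 → L3 miss wb→B3 [D]
8: W B9 → L1 miss [D]
9: R B9 → L1 hit [D]
10: R B6 → L2 hit [-]
11: W B8 → L0 miss [D]
12: R B1 → L1 miss wb→B9 [-]

WB = [3, 7, 3, 9]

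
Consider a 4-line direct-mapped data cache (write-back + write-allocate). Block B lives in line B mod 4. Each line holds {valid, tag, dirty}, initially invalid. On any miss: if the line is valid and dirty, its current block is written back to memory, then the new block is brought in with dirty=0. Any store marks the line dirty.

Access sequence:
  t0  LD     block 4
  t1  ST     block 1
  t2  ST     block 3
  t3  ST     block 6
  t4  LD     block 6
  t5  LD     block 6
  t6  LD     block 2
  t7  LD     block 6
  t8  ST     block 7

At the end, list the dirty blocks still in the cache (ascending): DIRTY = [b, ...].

  0 | R B4 → L0 miss [-]
  1 | W B1 → L1 miss [D]
  2 | W B3 → L3 miss [D]
  3 | W B6 → L2 miss [D]
  4 | R B6 → L2 hit [D]
  5 | R B6 → L2 hit [D]
  6 | R B2 → L2 miss wb→B6 [-]
  7 | R B6 → L2 miss [-]
  8 | W B7 → L3 miss wb→B3 [D]

DIRTY = [1, 7]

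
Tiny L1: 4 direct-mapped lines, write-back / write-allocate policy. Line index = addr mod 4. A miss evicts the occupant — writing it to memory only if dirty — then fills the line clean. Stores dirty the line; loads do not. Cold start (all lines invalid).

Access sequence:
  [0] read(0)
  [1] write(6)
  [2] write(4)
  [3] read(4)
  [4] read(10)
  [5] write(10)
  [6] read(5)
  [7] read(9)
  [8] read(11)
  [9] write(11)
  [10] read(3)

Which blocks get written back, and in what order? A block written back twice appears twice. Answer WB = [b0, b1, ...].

  0 | R B0 → L0 miss [-]
  1 | W B6 → L2 miss [D]
  2 | W B4 → L0 miss [D]
  3 | R B4 → L0 hit [D]
  4 | R B10 → L2 miss wb→B6 [-]
  5 | W B10 → L2 hit [D]
  6 | R B5 → L1 miss [-]
  7 | R B9 → L1 miss [-]
  8 | R B11 → L3 miss [-]
  9 | W B11 → L3 hit [D]
  10 | R B3 → L3 miss wb→B11 [-]

WB = [6, 11]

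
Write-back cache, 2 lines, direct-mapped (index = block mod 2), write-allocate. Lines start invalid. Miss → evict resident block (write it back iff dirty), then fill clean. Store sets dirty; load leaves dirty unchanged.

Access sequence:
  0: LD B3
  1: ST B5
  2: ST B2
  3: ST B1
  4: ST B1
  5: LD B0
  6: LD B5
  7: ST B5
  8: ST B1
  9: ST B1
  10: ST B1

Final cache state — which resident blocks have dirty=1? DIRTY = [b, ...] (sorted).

0: R B3 -> L1 miss  d=-]
1: W B5 -> L1 miss  d=D]
2: W B2 -> L0 miss  d=D]
3: W B1 -> L1 miss wb->B5  d=D]
4: W B1 -> L1 hit  d=D]
5: R B0 -> L0 miss wb->B2  d=-]
6: R B5 -> L1 miss wb->B1  d=-]
7: W B5 -> L1 hit  d=D]
8: W B1 -> L1 miss wb->B5  d=D]
9: W B1 -> L1 hit  d=D]
10: W B1 -> L1 hit  d=D]

DIRTY = [1]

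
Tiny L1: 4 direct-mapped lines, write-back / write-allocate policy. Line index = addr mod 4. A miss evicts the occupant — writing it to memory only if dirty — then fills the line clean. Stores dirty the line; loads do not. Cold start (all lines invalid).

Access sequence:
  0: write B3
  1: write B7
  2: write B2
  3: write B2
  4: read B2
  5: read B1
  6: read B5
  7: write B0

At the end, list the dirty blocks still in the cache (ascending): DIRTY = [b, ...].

DIRTY = [0, 2, 7]

0: W B3 → L3 miss [D]
1: W B7 → L3 miss wb→B3 [D]
2: W B2 → L2 miss [D]
3: W B2 → L2 hit [D]
4: R B2 → L2 hit [D]
5: R B1 → L1 miss [-]
6: R B5 → L1 miss [-]
7: W B0 → L0 miss [D]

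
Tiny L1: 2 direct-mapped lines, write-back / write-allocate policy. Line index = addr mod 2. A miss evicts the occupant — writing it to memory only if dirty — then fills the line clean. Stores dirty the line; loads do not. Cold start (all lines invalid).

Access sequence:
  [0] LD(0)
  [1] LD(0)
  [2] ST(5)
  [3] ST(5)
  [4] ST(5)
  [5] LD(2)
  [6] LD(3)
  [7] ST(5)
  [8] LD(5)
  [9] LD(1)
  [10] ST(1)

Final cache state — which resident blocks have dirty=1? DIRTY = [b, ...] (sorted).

DIRTY = [1]

  0 | R B0 → L0 miss [-]
  1 | R B0 → L0 hit [-]
  2 | W B5 → L1 miss [D]
  3 | W B5 → L1 hit [D]
  4 | W B5 → L1 hit [D]
  5 | R B2 → L0 miss [-]
  6 | R B3 → L1 miss wb→B5 [-]
  7 | W B5 → L1 miss [D]
  8 | R B5 → L1 hit [D]
  9 | R B1 → L1 miss wb→B5 [-]
  10 | W B1 → L1 hit [D]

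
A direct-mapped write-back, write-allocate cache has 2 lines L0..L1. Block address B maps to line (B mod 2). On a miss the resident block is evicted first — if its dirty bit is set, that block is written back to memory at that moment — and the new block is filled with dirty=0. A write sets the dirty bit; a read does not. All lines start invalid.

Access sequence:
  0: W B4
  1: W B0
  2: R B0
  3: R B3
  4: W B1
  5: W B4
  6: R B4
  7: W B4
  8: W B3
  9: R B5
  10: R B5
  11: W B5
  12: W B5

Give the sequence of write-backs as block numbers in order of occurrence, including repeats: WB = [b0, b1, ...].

  0 | W B4 → L0 miss [D]
  1 | W B0 → L0 miss wb→B4 [D]
  2 | R B0 → L0 hit [D]
  3 | R B3 → L1 miss [-]
  4 | W B1 → L1 miss [D]
  5 | W B4 → L0 miss wb→B0 [D]
  6 | R B4 → L0 hit [D]
  7 | W B4 → L0 hit [D]
  8 | W B3 → L1 miss wb→B1 [D]
  9 | R B5 → L1 miss wb→B3 [-]
  10 | R B5 → L1 hit [-]
  11 | W B5 → L1 hit [D]
  12 | W B5 → L1 hit [D]

WB = [4, 0, 1, 3]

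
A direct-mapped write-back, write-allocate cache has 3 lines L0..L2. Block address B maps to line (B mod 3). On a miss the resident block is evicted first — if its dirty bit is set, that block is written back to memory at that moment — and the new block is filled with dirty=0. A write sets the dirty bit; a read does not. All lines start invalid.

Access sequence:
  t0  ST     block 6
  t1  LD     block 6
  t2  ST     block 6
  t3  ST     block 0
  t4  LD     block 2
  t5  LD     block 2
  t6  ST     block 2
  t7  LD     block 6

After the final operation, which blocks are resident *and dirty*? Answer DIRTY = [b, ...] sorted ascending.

DIRTY = [2]

0: W B6 → L0 miss [D]
1: R B6 → L0 hit [D]
2: W B6 → L0 hit [D]
3: W B0 → L0 miss wb→B6 [D]
4: R B2 → L2 miss [-]
5: R B2 → L2 hit [-]
6: W B2 → L2 hit [D]
7: R B6 → L0 miss wb→B0 [-]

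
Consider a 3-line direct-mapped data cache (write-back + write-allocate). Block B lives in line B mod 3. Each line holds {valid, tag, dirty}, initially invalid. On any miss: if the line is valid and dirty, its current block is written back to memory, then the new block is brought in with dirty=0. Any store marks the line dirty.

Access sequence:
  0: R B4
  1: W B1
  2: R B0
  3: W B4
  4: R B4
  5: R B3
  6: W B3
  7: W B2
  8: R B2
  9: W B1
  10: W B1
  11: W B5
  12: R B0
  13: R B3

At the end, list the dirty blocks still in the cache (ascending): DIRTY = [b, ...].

  0 | R B4 → L1 miss [-]
  1 | W B1 → L1 miss [D]
  2 | R B0 → L0 miss [-]
  3 | W B4 → L1 miss wb→B1 [D]
  4 | R B4 → L1 hit [D]
  5 | R B3 → L0 miss [-]
  6 | W B3 → L0 hit [D]
  7 | W B2 → L2 miss [D]
  8 | R B2 → L2 hit [D]
  9 | W B1 → L1 miss wb→B4 [D]
  10 | W B1 → L1 hit [D]
  11 | W B5 → L2 miss wb→B2 [D]
  12 | R B0 → L0 miss wb→B3 [-]
  13 | R B3 → L0 miss [-]

DIRTY = [1, 5]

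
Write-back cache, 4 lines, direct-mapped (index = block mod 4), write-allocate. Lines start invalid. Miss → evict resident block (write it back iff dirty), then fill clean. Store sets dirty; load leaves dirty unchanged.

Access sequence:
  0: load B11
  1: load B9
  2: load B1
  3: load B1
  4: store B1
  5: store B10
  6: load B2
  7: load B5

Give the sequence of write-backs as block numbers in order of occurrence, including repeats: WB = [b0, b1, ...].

WB = [10, 1]

0: R B11 → L3 miss [-]
1: R B9 → L1 miss [-]
2: R B1 → L1 miss [-]
3: R B1 → L1 hit [-]
4: W B1 → L1 hit [D]
5: W B10 → L2 miss [D]
6: R B2 → L2 miss wb→B10 [-]
7: R B5 → L1 miss wb→B1 [-]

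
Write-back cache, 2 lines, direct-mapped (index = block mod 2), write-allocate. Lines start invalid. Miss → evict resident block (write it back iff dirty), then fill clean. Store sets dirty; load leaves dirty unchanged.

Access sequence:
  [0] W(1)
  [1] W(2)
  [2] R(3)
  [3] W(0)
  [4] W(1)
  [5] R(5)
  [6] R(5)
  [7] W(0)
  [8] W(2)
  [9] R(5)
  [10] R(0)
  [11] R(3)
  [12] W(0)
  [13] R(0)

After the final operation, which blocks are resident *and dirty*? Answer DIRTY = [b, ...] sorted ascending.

DIRTY = [0]

0: W B1 → L1 miss [D]
1: W B2 → L0 miss [D]
2: R B3 → L1 miss wb→B1 [-]
3: W B0 → L0 miss wb→B2 [D]
4: W B1 → L1 miss [D]
5: R B5 → L1 miss wb→B1 [-]
6: R B5 → L1 hit [-]
7: W B0 → L0 hit [D]
8: W B2 → L0 miss wb→B0 [D]
9: R B5 → L1 hit [-]
10: R B0 → L0 miss wb→B2 [-]
11: R B3 → L1 miss [-]
12: W B0 → L0 hit [D]
13: R B0 → L0 hit [D]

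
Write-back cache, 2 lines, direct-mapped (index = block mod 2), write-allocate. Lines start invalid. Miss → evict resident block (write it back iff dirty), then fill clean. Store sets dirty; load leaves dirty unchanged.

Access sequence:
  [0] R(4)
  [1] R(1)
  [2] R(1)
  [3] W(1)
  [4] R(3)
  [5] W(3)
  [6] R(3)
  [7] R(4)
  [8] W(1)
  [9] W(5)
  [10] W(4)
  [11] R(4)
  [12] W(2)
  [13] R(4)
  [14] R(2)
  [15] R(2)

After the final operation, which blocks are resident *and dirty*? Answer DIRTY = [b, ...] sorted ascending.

0: R B4 -> L0 miss  d=-]
1: R B1 -> L1 miss  d=-]
2: R B1 -> L1 hit  d=-]
3: W B1 -> L1 hit  d=D]
4: R B3 -> L1 miss wb->B1  d=-]
5: W B3 -> L1 hit  d=D]
6: R B3 -> L1 hit  d=D]
7: R B4 -> L0 hit  d=-]
8: W B1 -> L1 miss wb->B3  d=D]
9: W B5 -> L1 miss wb->B1  d=D]
10: W B4 -> L0 hit  d=D]
11: R B4 -> L0 hit  d=D]
12: W B2 -> L0 miss wb->B4  d=D]
13: R B4 -> L0 miss wb->B2  d=-]
14: R B2 -> L0 miss  d=-]
15: R B2 -> L0 hit  d=-]

DIRTY = [5]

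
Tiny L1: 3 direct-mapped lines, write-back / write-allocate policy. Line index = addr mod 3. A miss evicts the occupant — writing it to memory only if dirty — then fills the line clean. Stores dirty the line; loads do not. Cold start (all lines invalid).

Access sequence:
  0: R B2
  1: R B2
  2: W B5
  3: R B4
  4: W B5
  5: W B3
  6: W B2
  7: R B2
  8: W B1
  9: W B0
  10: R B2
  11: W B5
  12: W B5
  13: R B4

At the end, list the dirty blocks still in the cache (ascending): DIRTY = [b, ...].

DIRTY = [0, 5]

0: R B2 -> L2 miss  d=-]
1: R B2 -> L2 hit  d=-]
2: W B5 -> L2 miss  d=D]
3: R B4 -> L1 miss  d=-]
4: W B5 -> L2 hit  d=D]
5: W B3 -> L0 miss  d=D]
6: W B2 -> L2 miss wb->B5  d=D]
7: R B2 -> L2 hit  d=D]
8: W B1 -> L1 miss  d=D]
9: W B0 -> L0 miss wb->B3  d=D]
10: R B2 -> L2 hit  d=D]
11: W B5 -> L2 miss wb->B2  d=D]
12: W B5 -> L2 hit  d=D]
13: R B4 -> L1 miss wb->B1  d=-]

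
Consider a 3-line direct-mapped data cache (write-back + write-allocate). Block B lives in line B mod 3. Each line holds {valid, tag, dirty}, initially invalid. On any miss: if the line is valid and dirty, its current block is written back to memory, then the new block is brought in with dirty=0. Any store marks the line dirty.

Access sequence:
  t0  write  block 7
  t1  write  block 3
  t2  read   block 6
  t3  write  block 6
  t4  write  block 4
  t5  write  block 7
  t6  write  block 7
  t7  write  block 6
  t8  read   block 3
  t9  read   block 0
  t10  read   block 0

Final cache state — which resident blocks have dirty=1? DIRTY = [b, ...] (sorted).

DIRTY = [7]

0: W B7 → L1 miss [D]
1: W B3 → L0 miss [D]
2: R B6 → L0 miss wb→B3 [-]
3: W B6 → L0 hit [D]
4: W B4 → L1 miss wb→B7 [D]
5: W B7 → L1 miss wb→B4 [D]
6: W B7 → L1 hit [D]
7: W B6 → L0 hit [D]
8: R B3 → L0 miss wb→B6 [-]
9: R B0 → L0 miss [-]
10: R B0 → L0 hit [-]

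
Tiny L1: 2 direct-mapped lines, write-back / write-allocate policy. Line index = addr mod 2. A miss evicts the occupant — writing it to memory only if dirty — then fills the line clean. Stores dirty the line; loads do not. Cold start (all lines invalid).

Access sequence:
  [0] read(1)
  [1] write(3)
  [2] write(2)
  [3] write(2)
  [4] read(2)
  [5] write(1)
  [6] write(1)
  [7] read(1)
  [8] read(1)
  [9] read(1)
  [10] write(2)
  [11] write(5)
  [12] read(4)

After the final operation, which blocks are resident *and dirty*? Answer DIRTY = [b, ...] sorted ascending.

DIRTY = [5]

0: R B1 → L1 miss [-]
1: W B3 → L1 miss [D]
2: W B2 → L0 miss [D]
3: W B2 → L0 hit [D]
4: R B2 → L0 hit [D]
5: W B1 → L1 miss wb→B3 [D]
6: W B1 → L1 hit [D]
7: R B1 → L1 hit [D]
8: R B1 → L1 hit [D]
9: R B1 → L1 hit [D]
10: W B2 → L0 hit [D]
11: W B5 → L1 miss wb→B1 [D]
12: R B4 → L0 miss wb→B2 [-]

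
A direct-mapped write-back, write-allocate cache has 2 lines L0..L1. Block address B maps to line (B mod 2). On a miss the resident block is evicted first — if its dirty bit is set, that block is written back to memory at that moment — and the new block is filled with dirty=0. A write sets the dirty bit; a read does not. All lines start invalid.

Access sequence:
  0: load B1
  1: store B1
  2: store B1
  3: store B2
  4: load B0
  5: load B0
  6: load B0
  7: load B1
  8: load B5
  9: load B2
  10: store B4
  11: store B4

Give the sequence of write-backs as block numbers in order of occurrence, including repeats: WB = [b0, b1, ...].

WB = [2, 1]

0: R B1 → L1 miss [-]
1: W B1 → L1 hit [D]
2: W B1 → L1 hit [D]
3: W B2 → L0 miss [D]
4: R B0 → L0 miss wb→B2 [-]
5: R B0 → L0 hit [-]
6: R B0 → L0 hit [-]
7: R B1 → L1 hit [D]
8: R B5 → L1 miss wb→B1 [-]
9: R B2 → L0 miss [-]
10: W B4 → L0 miss [D]
11: W B4 → L0 hit [D]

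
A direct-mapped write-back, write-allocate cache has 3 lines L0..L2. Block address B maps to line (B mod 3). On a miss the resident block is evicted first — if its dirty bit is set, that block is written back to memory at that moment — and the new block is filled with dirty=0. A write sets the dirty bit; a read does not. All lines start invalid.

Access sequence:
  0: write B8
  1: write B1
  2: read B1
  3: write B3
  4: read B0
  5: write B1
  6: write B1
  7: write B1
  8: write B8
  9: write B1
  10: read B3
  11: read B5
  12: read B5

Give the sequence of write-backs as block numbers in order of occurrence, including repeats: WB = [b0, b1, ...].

WB = [3, 8]

  0 | W B8 → L2 miss [D]
  1 | W B1 → L1 miss [D]
  2 | R B1 → L1 hit [D]
  3 | W B3 → L0 miss [D]
  4 | R B0 → L0 miss wb→B3 [-]
  5 | W B1 → L1 hit [D]
  6 | W B1 → L1 hit [D]
  7 | W B1 → L1 hit [D]
  8 | W B8 → L2 hit [D]
  9 | W B1 → L1 hit [D]
  10 | R B3 → L0 miss [-]
  11 | R B5 → L2 miss wb→B8 [-]
  12 | R B5 → L2 hit [-]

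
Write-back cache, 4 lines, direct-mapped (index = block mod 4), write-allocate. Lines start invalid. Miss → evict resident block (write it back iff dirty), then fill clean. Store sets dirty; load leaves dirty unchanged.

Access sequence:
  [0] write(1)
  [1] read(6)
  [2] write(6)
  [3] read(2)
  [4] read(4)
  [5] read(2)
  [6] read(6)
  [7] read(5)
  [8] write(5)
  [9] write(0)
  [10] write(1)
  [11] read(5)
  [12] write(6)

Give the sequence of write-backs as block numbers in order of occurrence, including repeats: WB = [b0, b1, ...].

0: W B1 → L1 miss [D]
1: R B6 → L2 miss [-]
2: W B6 → L2 hit [D]
3: R B2 → L2 miss wb→B6 [-]
4: R B4 → L0 miss [-]
5: R B2 → L2 hit [-]
6: R B6 → L2 miss [-]
7: R B5 → L1 miss wb→B1 [-]
8: W B5 → L1 hit [D]
9: W B0 → L0 miss [D]
10: W B1 → L1 miss wb→B5 [D]
11: R B5 → L1 miss wb→B1 [-]
12: W B6 → L2 hit [D]

WB = [6, 1, 5, 1]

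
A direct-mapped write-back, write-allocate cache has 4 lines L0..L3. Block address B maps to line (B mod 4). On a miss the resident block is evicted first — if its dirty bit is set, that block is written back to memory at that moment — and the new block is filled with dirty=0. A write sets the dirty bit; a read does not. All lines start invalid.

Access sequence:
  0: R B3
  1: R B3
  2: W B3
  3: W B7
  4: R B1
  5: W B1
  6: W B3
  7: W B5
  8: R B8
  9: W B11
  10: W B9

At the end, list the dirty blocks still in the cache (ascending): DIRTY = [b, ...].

DIRTY = [9, 11]

0: R B3 -> L3 miss  d=-]
1: R B3 -> L3 hit  d=-]
2: W B3 -> L3 hit  d=D]
3: W B7 -> L3 miss wb->B3  d=D]
4: R B1 -> L1 miss  d=-]
5: W B1 -> L1 hit  d=D]
6: W B3 -> L3 miss wb->B7  d=D]
7: W B5 -> L1 miss wb->B1  d=D]
8: R B8 -> L0 miss  d=-]
9: W B11 -> L3 miss wb->B3  d=D]
10: W B9 -> L1 miss wb->B5  d=D]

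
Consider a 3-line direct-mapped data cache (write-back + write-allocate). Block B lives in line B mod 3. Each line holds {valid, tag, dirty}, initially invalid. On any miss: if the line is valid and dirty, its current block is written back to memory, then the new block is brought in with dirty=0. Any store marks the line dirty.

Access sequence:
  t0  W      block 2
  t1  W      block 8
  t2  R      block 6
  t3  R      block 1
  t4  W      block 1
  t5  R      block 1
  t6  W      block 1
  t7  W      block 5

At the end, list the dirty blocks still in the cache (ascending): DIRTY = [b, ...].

0: W B2 → L2 miss [D]
1: W B8 → L2 miss wb→B2 [D]
2: R B6 → L0 miss [-]
3: R B1 → L1 miss [-]
4: W B1 → L1 hit [D]
5: R B1 → L1 hit [D]
6: W B1 → L1 hit [D]
7: W B5 → L2 miss wb→B8 [D]

DIRTY = [1, 5]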